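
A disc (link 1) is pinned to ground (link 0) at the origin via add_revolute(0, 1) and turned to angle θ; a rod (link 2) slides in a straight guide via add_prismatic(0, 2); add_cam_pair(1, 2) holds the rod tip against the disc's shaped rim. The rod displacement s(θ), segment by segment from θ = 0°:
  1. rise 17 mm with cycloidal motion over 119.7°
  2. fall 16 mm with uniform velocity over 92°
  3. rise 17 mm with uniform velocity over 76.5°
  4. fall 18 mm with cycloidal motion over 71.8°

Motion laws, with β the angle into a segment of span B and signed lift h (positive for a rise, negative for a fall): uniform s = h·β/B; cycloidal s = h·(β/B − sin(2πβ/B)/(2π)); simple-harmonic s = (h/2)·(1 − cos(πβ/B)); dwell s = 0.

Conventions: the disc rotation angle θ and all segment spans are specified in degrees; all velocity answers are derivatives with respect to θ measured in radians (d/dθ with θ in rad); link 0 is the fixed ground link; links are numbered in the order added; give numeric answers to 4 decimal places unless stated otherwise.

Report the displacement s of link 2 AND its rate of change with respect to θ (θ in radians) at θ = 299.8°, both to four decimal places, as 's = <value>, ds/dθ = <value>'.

segment 1 (0° to 119.7°, cycloidal, h = 17) is passed completely: s = 0.0000 + (17) = 17.0000
segment 2 (119.7° to 211.7°, uniform, h = -16) is passed completely: s = 17.0000 + (-16) = 1.0000
segment 3 (211.7° to 288.2°, uniform, h = 17) is passed completely: s = 1.0000 + (17) = 18.0000
θ = 299.8° falls in segment 4 (288.2° to 360°, cycloidal, h = -18): β = 299.8 − 288.2 = 11.6°, B = 71.8°; Δs = -18·(0.1616 − sin(2π·0.1616)/(2π)) = -0.4743; s = 18.0000 − 0.4743 = 17.5257
velocity in seg [288.2°–360°] (cycloidal), θ in radians: β = 11.6° = 0.2025 rad, B = 71.8° = 1.2531 rad; ds/dθ = (h/B)(1 − cos(2πβ/B)) = ((-18)/1.2531)(1 − cos(2π·0.1616)) = -6.786545 mm/rad

s = 17.5257, ds/dθ = -6.7865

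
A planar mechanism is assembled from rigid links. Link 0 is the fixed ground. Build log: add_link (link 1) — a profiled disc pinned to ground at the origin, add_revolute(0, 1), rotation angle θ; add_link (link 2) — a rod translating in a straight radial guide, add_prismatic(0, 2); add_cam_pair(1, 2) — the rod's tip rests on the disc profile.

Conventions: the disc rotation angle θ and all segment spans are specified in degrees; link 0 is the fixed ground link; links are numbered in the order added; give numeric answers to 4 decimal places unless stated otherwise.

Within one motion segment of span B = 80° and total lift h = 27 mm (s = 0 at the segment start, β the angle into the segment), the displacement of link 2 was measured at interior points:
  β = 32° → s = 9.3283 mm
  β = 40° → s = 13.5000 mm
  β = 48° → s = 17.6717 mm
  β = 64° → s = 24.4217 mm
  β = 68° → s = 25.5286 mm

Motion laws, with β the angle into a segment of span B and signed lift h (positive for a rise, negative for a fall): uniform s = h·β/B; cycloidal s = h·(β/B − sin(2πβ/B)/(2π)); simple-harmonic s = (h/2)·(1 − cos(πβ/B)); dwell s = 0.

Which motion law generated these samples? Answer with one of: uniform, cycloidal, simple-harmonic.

candidates at β/B = r: uniform s = h·r (linear in β); cycloidal s = h·(r − sin(2πr)/(2π)); simple-harmonic s = (h/2)(1 − cos(πr))
β=32°: printed 9.3283 | uniform 10.8000, cycloidal 8.2742, simple-harmonic 9.3283
β=40°: printed 13.5000 | uniform 13.5000, cycloidal 13.5000, simple-harmonic 13.5000
β=48°: printed 17.6717 | uniform 16.2000, cycloidal 18.7258, simple-harmonic 17.6717
β=64°: printed 24.4217 | uniform 21.6000, cycloidal 25.6869, simple-harmonic 24.4217
β=68°: printed 25.5286 | uniform 22.9500, cycloidal 26.4265, simple-harmonic 25.5286
only one law matches every sample → simple-harmonic

simple-harmonic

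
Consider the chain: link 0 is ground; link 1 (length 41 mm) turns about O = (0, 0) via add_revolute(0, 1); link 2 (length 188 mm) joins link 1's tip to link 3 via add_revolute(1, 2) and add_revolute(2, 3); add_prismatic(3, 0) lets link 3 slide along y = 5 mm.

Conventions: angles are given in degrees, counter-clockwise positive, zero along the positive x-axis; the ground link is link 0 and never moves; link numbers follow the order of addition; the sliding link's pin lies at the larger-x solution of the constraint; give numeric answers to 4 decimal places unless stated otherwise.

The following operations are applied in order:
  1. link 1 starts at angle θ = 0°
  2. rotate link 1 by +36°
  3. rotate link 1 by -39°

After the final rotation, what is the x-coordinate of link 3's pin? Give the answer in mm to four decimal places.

geometry: r = 41 mm, L = 188 mm, e = 5 mm; θ starts at 0°
rotate link 1 by +36°: θ ← 0° +36° = 36°
rotate link 1 by -39°: θ ← 36° -39° = -3°
crank pin P = (r cos θ, r sin θ) = (40.943811, -2.145774)
h = r sin θ − e = -2.145774 − 5 = -7.145774
x = r cos θ + √(L² − h²) = 40.943811 + 187.864147 = 228.807958

228.8080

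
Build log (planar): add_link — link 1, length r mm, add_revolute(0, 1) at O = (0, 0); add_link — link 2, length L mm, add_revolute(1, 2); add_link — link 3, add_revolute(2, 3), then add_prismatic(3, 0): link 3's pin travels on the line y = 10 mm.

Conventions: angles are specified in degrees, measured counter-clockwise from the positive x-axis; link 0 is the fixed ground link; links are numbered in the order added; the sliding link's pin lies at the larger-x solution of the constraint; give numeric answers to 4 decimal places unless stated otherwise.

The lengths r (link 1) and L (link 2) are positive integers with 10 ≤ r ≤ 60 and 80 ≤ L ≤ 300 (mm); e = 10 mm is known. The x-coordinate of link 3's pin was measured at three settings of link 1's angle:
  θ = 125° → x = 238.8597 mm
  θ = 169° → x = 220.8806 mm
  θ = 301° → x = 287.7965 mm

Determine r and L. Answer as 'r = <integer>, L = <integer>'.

constraint per measurement: (x − r cos θ)² + (r sin θ − e)² = L²
subtracting the θ₁ and θ₂ equations cancels the r² and L² terms:
r = (x₁² − x₂²) / (2[(x₁cos θ₁ + e sin θ₁) − (x₂cos θ₂ + e sin θ₂)]) = 47.9998 → r = 48
L² = (x₁ − r cos θ₁)² + (r sin θ₁ − e)² = 71823.9827 → L = 268.0000 → L = 268
check at θ₃=301°: x = 287.7965 (printed 287.7965) ✓

r = 48, L = 268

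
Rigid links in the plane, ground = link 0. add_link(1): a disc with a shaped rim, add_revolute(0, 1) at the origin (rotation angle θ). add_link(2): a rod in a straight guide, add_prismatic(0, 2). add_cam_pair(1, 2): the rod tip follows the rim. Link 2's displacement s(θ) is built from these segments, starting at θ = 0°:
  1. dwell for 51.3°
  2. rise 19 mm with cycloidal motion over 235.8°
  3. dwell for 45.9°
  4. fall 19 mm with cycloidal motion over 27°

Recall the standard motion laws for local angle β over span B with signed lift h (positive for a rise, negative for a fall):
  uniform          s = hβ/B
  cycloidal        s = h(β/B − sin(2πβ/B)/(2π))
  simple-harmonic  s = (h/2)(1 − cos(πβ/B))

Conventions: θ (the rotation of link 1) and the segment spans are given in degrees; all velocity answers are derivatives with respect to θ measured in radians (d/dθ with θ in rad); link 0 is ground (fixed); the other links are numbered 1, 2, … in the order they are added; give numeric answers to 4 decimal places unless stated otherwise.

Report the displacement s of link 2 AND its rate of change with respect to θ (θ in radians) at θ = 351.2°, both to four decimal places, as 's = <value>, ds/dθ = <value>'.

segment 1 (0° to 51.3°, dwell): s unchanged at 0.0000
segment 2 (51.3° to 287.1°, cycloidal, h = 19) is passed completely: s = 0.0000 + (19) = 19.0000
segment 3 (287.1° to 333°, dwell): s unchanged at 19.0000
θ = 351.2° falls in segment 4 (333° to 360°, cycloidal, h = -19): β = 351.2 − 333 = 18.2°, B = 27°; Δs = -19·(0.6741 − sin(2π·0.6741)/(2π)) = -15.4937; s = 19.0000 − 15.4937 = 3.5063
velocity in seg [333°–360°] (cycloidal), θ in radians: β = 18.2° = 0.3176 rad, B = 27° = 0.4712 rad; ds/dθ = (h/B)(1 − cos(2πβ/B)) = ((-19)/0.4712)(1 − cos(2π·0.6741)) = -58.832500 mm/rad

s = 3.5063, ds/dθ = -58.8325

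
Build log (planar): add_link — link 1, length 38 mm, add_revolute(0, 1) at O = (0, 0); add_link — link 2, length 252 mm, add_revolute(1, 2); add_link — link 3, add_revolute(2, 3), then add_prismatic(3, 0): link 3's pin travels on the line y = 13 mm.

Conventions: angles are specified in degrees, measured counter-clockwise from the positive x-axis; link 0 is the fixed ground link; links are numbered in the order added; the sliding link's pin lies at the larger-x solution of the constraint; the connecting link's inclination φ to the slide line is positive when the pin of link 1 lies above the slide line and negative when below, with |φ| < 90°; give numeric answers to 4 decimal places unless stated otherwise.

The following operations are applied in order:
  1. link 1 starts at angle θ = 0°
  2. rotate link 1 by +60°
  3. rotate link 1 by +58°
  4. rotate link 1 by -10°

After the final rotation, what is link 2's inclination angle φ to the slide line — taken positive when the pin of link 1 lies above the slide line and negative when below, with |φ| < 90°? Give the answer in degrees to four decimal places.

geometry: r = 38 mm, L = 252 mm, e = 13 mm; θ starts at 0°
rotate link 1 by +60°: θ ← 0° +60° = 60°
rotate link 1 by +58°: θ ← 60° +58° = 118°
rotate link 1 by -10°: θ ← 118° -10° = 108°
h = r sin θ − e = 36.140148 − 13 = 23.140148
sin φ = h / L = 23.140148 / 252 = 0.09182598
φ = arcsin(0.09182598) = 5.268663°

5.2687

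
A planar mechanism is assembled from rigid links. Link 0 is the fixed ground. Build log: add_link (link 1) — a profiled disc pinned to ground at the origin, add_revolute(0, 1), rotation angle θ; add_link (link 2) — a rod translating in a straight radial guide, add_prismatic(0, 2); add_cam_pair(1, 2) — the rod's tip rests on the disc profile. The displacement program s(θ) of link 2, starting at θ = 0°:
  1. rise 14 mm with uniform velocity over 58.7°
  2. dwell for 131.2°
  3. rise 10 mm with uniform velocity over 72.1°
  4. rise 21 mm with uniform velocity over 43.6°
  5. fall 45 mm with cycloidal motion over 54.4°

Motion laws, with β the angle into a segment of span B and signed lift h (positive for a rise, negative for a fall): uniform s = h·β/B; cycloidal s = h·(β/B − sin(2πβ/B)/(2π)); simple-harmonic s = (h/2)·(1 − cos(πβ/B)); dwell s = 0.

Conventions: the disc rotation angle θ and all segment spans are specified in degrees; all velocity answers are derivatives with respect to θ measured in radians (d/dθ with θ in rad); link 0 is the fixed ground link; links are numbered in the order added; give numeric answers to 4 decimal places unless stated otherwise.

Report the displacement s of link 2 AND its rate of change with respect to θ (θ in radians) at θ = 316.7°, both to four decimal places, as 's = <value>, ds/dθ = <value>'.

seg 1 [0°–58.7°] uniform, h=14: full span → s += 14 → s = 14.0000
seg 2 [58.7°–189.9°] dwell: s stays 14.0000
seg 3 [189.9°–262°] uniform, h=10: full span → s += 10 → s = 24.0000
seg 4 [262°–305.6°] uniform, h=21: full span → s += 21 → s = 45.0000
seg 5 [305.6°–360°] cycloidal, h=-45: θ=316.7° here. β=11.1, B=54.4. -45·(0.2040 − sin(2π·0.2040)/(2π)) = -2.3165 → s = 42.6835
velocity in seg [305.6°–360°] (cycloidal), θ in radians: β = 11.1° = 0.1937 rad, B = 54.4° = 0.9495 rad; ds/dθ = (h/B)(1 − cos(2πβ/B)) = ((-45)/0.9495)(1 − cos(2π·0.2040)) = -33.899396 mm/rad

s = 42.6835, ds/dθ = -33.8994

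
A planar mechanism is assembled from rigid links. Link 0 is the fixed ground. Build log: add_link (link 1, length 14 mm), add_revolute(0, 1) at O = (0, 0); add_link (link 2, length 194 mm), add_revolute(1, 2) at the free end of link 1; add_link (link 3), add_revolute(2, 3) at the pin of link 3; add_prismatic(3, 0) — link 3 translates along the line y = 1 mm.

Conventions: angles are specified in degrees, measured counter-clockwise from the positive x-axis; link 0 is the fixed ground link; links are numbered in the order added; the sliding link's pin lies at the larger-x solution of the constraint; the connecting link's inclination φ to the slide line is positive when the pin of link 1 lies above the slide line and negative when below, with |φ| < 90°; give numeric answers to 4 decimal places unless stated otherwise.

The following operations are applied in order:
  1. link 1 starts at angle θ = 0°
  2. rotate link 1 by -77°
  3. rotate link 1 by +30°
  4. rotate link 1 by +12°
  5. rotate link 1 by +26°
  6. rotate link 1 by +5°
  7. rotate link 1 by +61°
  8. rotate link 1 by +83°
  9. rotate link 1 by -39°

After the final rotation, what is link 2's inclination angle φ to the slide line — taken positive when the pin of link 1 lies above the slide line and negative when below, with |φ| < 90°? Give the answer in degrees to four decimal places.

geometry: r = 14 mm, L = 194 mm, e = 1 mm; θ starts at 0°
rotate link 1 by -77°: θ ← 0° -77° = -77°
rotate link 1 by +30°: θ ← -77° +30° = -47°
rotate link 1 by +12°: θ ← -47° +12° = -35°
rotate link 1 by +26°: θ ← -35° +26° = -9°
rotate link 1 by +5°: θ ← -9° +5° = -4°
rotate link 1 by +61°: θ ← -4° +61° = 57°
rotate link 1 by +83°: θ ← 57° +83° = 140°
rotate link 1 by -39°: θ ← 140° -39° = 101°
h = r sin θ − e = 13.742781 − 1 = 12.742781
sin φ = h / L = 12.742781 / 194 = 0.06568444
φ = arcsin(0.06568444) = 3.766152°

3.7662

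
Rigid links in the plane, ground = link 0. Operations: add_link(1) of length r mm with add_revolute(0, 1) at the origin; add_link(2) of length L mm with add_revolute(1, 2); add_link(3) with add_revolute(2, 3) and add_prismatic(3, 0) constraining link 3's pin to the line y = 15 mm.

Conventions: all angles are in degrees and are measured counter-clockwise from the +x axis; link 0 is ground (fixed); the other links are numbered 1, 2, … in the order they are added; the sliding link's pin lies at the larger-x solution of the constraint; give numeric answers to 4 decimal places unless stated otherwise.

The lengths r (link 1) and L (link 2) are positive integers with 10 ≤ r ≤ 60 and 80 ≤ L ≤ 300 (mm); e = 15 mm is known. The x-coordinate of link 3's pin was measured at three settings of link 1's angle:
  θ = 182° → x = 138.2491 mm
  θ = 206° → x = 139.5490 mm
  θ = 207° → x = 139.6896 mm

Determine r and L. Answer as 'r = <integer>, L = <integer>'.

constraint per measurement: (x − r cos θ)² + (r sin θ − e)² = L²
subtracting the θ₁ and θ₂ equations cancels the r² and L² terms:
r = (x₁² − x₂²) / (2[(x₁cos θ₁ + e sin θ₁) − (x₂cos θ₂ + e sin θ₂)]) = 27.0009 → r = 27
L² = (x₁ − r cos θ₁)² + (r sin θ₁ − e)² = 27555.9859 → L = 166.0000 → L = 166
check at θ₃=207°: x = 139.6896 (printed 139.6896) ✓

r = 27, L = 166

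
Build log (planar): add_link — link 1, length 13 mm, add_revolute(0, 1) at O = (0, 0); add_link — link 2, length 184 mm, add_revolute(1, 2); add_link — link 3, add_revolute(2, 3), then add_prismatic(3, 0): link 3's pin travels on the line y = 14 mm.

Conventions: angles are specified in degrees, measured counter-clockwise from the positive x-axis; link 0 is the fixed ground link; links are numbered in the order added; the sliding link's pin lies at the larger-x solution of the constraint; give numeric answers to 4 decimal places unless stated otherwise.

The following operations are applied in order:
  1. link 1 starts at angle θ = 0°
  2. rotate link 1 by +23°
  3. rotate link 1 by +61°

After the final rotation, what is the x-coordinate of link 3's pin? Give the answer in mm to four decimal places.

geometry: r = 13 mm, L = 184 mm, e = 14 mm; θ starts at 0°
rotate link 1 by +23°: θ ← 0° +23° = 23°
rotate link 1 by +61°: θ ← 23° +61° = 84°
crank pin P = (r cos θ, r sin θ) = (1.358870, 12.928785)
h = r sin θ − e = 12.928785 − 14 = -1.071215
x = r cos θ + √(L² − h²) = 1.358870 + 183.996882 = 185.355752

185.3558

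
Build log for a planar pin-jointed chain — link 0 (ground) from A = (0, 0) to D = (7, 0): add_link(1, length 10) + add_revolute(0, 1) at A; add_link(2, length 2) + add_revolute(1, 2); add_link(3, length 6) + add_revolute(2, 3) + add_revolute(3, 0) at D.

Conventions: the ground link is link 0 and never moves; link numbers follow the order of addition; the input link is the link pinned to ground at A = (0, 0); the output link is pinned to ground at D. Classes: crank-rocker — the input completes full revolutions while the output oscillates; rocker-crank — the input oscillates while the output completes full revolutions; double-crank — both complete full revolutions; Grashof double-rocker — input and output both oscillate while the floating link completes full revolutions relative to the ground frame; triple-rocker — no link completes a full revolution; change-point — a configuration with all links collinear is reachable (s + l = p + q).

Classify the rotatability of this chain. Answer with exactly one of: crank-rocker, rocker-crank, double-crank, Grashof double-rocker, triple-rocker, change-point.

lengths: ground=7, input=10, coupler=2, output=6
sorted: s=2 (shortest), l=10 (longest), p+q=13
s + l = 12 vs p + q = 13
s + l < p + q (Grashof) with shortest = coupler link → Grashof double-rocker

Grashof double-rocker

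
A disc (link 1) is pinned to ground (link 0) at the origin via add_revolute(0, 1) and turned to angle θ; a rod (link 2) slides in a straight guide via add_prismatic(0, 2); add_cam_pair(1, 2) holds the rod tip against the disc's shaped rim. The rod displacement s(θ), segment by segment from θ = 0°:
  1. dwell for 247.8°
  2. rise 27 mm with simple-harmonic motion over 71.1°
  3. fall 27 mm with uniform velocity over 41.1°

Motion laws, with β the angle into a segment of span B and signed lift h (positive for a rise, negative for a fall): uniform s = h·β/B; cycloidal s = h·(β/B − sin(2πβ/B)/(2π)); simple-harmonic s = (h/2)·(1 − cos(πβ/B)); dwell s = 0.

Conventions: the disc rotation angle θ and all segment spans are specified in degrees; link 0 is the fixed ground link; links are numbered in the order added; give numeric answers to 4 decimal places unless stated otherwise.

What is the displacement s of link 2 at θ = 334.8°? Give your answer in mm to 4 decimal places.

segment 1 (0° to 247.8°, dwell): s unchanged at 0.0000
segment 2 (247.8° to 318.9°, simple-harmonic, h = 27) is passed completely: s = 0.0000 + (27) = 27.0000
θ = 334.8° falls in segment 3 (318.9° to 360°, uniform, h = -27): β = 334.8 − 318.9 = 15.9°, B = 41.1°; Δs = -27·15.9/41.1 = -10.4453; s = 27.0000 − 10.4453 = 16.5547

16.5547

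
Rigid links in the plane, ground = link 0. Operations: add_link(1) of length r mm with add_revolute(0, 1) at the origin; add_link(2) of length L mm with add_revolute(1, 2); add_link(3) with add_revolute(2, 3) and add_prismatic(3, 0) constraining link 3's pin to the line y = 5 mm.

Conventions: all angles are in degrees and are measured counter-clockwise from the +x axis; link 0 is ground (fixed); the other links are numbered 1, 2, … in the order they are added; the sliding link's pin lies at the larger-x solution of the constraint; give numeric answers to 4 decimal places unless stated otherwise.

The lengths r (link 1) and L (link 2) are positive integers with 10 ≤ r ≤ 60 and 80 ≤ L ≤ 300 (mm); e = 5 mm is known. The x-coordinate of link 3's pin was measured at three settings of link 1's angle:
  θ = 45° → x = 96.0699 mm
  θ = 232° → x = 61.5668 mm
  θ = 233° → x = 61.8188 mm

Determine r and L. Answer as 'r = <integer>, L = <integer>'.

constraint per measurement: (x − r cos θ)² + (r sin θ − e)² = L²
subtracting the θ₁ and θ₂ equations cancels the r² and L² terms:
r = (x₁² − x₂²) / (2[(x₁cos θ₁ + e sin θ₁) − (x₂cos θ₂ + e sin θ₂)]) = 24.0000 → r = 24
L² = (x₁ − r cos θ₁)² + (r sin θ₁ − e)² = 6399.9995 → L = 80.0000 → L = 80
check at θ₃=233°: x = 61.8188 (printed 61.8188) ✓

r = 24, L = 80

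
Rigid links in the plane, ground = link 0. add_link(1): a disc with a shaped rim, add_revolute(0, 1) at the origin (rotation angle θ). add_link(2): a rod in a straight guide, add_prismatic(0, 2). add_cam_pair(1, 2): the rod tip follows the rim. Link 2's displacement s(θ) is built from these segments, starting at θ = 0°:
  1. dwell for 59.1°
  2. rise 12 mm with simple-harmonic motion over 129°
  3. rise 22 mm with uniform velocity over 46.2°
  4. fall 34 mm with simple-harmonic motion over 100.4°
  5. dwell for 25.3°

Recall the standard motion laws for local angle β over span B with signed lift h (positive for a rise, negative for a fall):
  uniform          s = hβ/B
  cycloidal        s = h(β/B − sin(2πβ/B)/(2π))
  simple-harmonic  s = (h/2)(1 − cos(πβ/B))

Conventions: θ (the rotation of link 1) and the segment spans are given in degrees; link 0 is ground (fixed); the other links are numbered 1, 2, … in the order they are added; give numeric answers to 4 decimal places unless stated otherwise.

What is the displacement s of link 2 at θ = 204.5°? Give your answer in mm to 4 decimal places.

segment 1 (0° to 59.1°, dwell): s unchanged at 0.0000
segment 2 (59.1° to 188.1°, simple-harmonic, h = 12) is passed completely: s = 0.0000 + (12) = 12.0000
θ = 204.5° falls in segment 3 (188.1° to 234.3°, uniform, h = 22): β = 204.5 − 188.1 = 16.4°, B = 46.2°; Δs = 22·16.4/46.2 = 7.8095; s = 12.0000 + 7.8095 = 19.8095

19.8095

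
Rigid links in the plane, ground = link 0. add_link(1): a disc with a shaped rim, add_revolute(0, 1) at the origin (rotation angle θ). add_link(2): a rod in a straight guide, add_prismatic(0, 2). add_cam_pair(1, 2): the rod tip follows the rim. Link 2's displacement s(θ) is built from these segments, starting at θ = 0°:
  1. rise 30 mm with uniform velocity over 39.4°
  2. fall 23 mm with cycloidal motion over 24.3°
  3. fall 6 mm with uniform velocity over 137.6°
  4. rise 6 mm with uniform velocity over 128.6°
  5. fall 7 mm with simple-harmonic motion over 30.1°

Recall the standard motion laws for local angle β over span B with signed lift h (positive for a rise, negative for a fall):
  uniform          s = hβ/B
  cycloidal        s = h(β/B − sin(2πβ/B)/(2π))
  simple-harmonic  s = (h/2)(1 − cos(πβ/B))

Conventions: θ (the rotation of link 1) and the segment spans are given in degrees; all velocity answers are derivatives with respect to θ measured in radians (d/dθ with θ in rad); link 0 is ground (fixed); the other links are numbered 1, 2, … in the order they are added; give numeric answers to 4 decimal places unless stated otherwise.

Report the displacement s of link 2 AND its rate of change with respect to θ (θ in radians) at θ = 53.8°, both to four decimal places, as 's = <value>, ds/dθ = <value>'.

segment 1 (0° to 39.4°, uniform, h = 30) is passed completely: s = 0.0000 + (30) = 30.0000
θ = 53.8° falls in segment 2 (39.4° to 63.7°, cycloidal, h = -23): β = 53.8 − 39.4 = 14.4°, B = 24.3°; Δs = -23·(0.5926 − sin(2π·0.5926)/(2π)) = -15.6411; s = 30.0000 − 15.6411 = 14.3589
velocity in seg [39.4°–63.7°] (cycloidal), θ in radians: β = 14.4° = 0.2513 rad, B = 24.3° = 0.4241 rad; ds/dθ = (h/B)(1 − cos(2πβ/B)) = ((-23)/0.4241)(1 − cos(2π·0.5926)) = -99.539556 mm/rad

s = 14.3589, ds/dθ = -99.5396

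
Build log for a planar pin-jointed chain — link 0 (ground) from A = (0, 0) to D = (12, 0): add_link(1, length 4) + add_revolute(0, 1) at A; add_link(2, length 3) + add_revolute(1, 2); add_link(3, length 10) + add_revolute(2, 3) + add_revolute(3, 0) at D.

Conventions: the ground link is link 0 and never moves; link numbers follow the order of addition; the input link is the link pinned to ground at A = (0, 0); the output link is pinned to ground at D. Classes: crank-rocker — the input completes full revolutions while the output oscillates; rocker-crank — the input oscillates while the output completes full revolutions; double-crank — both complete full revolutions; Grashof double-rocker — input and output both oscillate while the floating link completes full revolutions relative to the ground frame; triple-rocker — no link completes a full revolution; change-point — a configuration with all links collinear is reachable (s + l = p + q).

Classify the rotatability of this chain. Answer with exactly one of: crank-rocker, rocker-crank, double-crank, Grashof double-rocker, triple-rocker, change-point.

lengths: ground=12, input=4, coupler=3, output=10
sorted: s=3 (shortest), l=12 (longest), p+q=14
s + l = 15 vs p + q = 14
s + l > p + q → non-Grashof → no link fully rotates → triple-rocker

triple-rocker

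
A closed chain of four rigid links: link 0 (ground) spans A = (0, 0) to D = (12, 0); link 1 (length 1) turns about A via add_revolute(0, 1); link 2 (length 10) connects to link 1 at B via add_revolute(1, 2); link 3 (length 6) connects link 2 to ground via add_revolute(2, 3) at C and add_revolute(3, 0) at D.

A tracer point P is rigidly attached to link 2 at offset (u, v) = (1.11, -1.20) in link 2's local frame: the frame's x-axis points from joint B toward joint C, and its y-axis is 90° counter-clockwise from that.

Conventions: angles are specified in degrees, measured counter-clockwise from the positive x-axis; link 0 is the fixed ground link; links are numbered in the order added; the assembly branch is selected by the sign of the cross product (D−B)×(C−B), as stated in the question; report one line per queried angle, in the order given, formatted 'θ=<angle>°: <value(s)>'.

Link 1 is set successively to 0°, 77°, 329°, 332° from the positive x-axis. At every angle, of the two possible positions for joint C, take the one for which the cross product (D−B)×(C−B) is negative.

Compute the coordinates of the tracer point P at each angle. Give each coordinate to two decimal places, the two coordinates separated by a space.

A=(0,0), D=(12.00,0)
θ=0°: B = A + 1.00·(cos0°, sin0°) = (1.0000, 0.0000)
θ=0°: |BD| = 11.0000
θ=0°: circle(B,10.00) ∩ circle(D,6.00): a=8.4091, h=5.4118
θ=0°:   candidates: C₊=(9.4091,5.4118) cross=59.529; C₋=(9.4091,-5.4118) cross=-59.529
θ=0°:   branch - wants cross < 0 → take C=(9.4091,-5.4118) (cross=-59.529)
θ=0°: ex = (C−B)/|BC| = (0.8409,-0.5412); ey = (0.5412,0.8409)
θ=0°: P = B + 1.11·ex + -1.20·ey = (1.2840,-1.6098)
θ=77°: B = A + 1.00·(cos77°, sin77°) = (0.2250, 0.9744)
θ=77°: |BD| = 11.8153
θ=77°: circle(B,10.00) ∩ circle(D,6.00): a=8.6160, h=5.0759
θ=77°:   candidates: C₊=(9.2302,5.3224) cross=59.973; C₋=(8.3930,-4.7948) cross=-59.973
θ=77°:   branch - wants cross < 0 → take C=(8.3930,-4.7948) (cross=-59.973)
θ=77°: ex = (C−B)/|BC| = (0.8168,-0.5769); ey = (0.5769,0.8168)
θ=77°: P = B + 1.11·ex + -1.20·ey = (0.4393,-0.6462)
θ=329°: B = A + 1.00·(cos329°, sin329°) = (0.8572, -0.5150)
θ=329°: |BD| = 11.1547
θ=329°: circle(B,10.00) ∩ circle(D,6.00): a=8.4461, h=5.3538
θ=329°:   candidates: C₊=(9.0471,5.2230) cross=59.720; C₋=(9.5415,-5.4732) cross=-59.720
θ=329°:   branch - wants cross < 0 → take C=(9.5415,-5.4732) (cross=-59.720)
θ=329°: ex = (C−B)/|BC| = (0.8684,-0.4958); ey = (0.4958,0.8684)
θ=329°: P = B + 1.11·ex + -1.20·ey = (1.2261,-2.1075)
θ=332°: B = A + 1.00·(cos332°, sin332°) = (0.8829, -0.4695)
θ=332°: |BD| = 11.1270
θ=332°: circle(B,10.00) ∩ circle(D,6.00): a=8.4394, h=5.3644
θ=332°:   candidates: C₊=(9.0885,5.2462) cross=59.690; C₋=(9.5411,-5.4730) cross=-59.690
θ=332°:   branch - wants cross < 0 → take C=(9.5411,-5.4730) (cross=-59.690)
θ=332°: ex = (C−B)/|BC| = (0.8658,-0.5004); ey = (0.5004,0.8658)
θ=332°: P = B + 1.11·ex + -1.20·ey = (1.2436,-2.0639)

θ=0°: 1.28 -1.61
θ=77°: 0.44 -0.65
θ=329°: 1.23 -2.11
θ=332°: 1.24 -2.06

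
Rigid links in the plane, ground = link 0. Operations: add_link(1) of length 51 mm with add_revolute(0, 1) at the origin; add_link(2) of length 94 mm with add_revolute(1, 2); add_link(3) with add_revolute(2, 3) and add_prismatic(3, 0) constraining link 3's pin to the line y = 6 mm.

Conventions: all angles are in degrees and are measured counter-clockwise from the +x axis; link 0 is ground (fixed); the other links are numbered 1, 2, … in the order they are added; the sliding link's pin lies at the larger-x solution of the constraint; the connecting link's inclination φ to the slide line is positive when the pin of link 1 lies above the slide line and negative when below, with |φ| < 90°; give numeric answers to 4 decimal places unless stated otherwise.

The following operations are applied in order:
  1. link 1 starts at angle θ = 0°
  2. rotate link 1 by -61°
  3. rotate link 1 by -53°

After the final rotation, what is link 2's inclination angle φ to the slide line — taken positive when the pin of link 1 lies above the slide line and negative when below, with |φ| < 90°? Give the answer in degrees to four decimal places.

geometry: r = 51 mm, L = 94 mm, e = 6 mm; θ starts at 0°
rotate link 1 by -61°: θ ← 0° -61° = -61°
rotate link 1 by -53°: θ ← -61° -53° = -114°
h = r sin θ − e = -46.590818 − 6 = -52.590818
sin φ = h / L = -52.590818 / 94 = -0.55947679
φ = arcsin(-0.55947679) = -34.019622°

-34.0196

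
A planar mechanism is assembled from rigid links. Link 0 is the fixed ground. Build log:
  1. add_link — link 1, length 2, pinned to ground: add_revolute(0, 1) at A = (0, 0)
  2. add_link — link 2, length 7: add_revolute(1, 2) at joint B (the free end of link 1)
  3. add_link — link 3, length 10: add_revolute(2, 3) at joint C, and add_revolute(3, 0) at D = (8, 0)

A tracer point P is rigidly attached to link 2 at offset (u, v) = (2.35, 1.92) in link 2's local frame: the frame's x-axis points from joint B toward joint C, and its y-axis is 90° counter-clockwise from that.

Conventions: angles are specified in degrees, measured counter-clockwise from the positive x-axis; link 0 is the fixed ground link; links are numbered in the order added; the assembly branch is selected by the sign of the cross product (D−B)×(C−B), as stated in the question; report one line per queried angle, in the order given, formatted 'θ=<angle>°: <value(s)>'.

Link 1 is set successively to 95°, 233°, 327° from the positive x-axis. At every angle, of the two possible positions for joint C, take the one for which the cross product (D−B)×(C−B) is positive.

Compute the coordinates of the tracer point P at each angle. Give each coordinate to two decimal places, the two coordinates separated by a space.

A=(0,0), D=(8.00,0)
θ=95°: B = A + 2.00·(cos95°, sin95°) = (-0.1743, 1.9924)
θ=95°: |BD| = 8.4136
θ=95°: circle(B,7.00) ∩ circle(D,10.00): a=1.1760, h=6.9005
θ=95°:   candidates: C₊=(2.6023,8.4181) cross=58.058; C₋=(-0.6658,-4.9903) cross=-58.058
θ=95°:   branch + wants cross > 0 → take C=(2.6023,8.4181) (cross=58.058)
θ=95°: ex = (C−B)/|BC| = (0.3967,0.9180); ey = (-0.9180,0.3967)
θ=95°: P = B + 2.35·ex + 1.92·ey = (-1.0046,4.9112)
θ=233°: B = A + 2.00·(cos233°, sin233°) = (-1.2036, -1.5973)
θ=233°: |BD| = 9.3412
θ=233°: circle(B,7.00) ∩ circle(D,10.00): a=1.9408, h=6.7256
θ=233°:   candidates: C₊=(-0.4415,5.3611) cross=62.825; C₋=(1.8586,-7.8919) cross=-62.825
θ=233°:   branch + wants cross > 0 → take C=(-0.4415,5.3611) (cross=62.825)
θ=233°: ex = (C−B)/|BC| = (0.1089,0.9941); ey = (-0.9941,0.1089)
θ=233°: P = B + 2.35·ex + 1.92·ey = (-2.8563,0.9478)
θ=327°: B = A + 2.00·(cos327°, sin327°) = (1.6773, -1.0893)
θ=327°: |BD| = 6.4158
θ=327°: circle(B,7.00) ∩ circle(D,10.00): a=-0.7667, h=6.9579
θ=327°:   candidates: C₊=(-0.2595,5.6374) cross=44.640; C₋=(2.1031,-8.0763) cross=-44.640
θ=327°:   branch + wants cross > 0 → take C=(-0.2595,5.6374) (cross=44.640)
θ=327°: ex = (C−B)/|BC| = (-0.2767,0.9610); ey = (-0.9610,-0.2767)
θ=327°: P = B + 2.35·ex + 1.92·ey = (-0.8179,0.6377)

θ=95°: -1.00 4.91
θ=233°: -2.86 0.95
θ=327°: -0.82 0.64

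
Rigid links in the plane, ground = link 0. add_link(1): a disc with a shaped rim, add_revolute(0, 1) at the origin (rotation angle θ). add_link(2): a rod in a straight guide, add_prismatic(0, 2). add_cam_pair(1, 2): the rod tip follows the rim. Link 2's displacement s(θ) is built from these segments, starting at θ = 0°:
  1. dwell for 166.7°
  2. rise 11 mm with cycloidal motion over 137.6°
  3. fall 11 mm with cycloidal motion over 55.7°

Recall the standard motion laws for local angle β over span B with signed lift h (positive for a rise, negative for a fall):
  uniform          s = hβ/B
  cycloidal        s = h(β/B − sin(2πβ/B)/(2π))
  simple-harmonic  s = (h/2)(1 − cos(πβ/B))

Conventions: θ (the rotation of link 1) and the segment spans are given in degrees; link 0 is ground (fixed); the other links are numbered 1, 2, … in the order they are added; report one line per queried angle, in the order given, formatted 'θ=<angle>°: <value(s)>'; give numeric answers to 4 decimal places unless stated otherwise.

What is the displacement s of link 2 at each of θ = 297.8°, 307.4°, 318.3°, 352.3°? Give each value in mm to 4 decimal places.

segment 1 (0° to 166.7°, dwell): s unchanged at 0.0000
θ = 297.8° falls in segment 2 (166.7° to 304.3°, cycloidal, h = 11): β = 297.8 − 166.7 = 131.1°, B = 137.6°; Δs = 11·(0.9528 − sin(2π·0.9528)/(2π)) = 10.9924; s = 0.0000 + 10.9924 = 10.9924
segment 2 (166.7° to 304.3°, cycloidal, h = 11) is passed completely: s = 0.0000 + (11) = 11.0000
θ = 307.4° falls in segment 3 (304.3° to 360°, cycloidal, h = -11): β = 307.4 − 304.3 = 3.1°, B = 55.7°; Δs = -11·(0.0557 − sin(2π·0.0557)/(2π)) = -0.0124; s = 11.0000 − 0.0124 = 10.9876
θ = 318.3° falls in segment 3 (304.3° to 360°, cycloidal, h = -11): β = 318.3 − 304.3 = 14°, B = 55.7°; Δs = -11·(0.2513 − sin(2π·0.2513)/(2π)) = -1.0142; s = 11.0000 − 1.0142 = 9.9858
θ = 352.3° falls in segment 3 (304.3° to 360°, cycloidal, h = -11): β = 352.3 − 304.3 = 48°, B = 55.7°; Δs = -11·(0.8618 − sin(2π·0.8618)/(2π)) = -10.8159; s = 11.0000 − 10.8159 = 0.1841

θ=297.8°: 10.9924
θ=307.4°: 10.9876
θ=318.3°: 9.9858
θ=352.3°: 0.1841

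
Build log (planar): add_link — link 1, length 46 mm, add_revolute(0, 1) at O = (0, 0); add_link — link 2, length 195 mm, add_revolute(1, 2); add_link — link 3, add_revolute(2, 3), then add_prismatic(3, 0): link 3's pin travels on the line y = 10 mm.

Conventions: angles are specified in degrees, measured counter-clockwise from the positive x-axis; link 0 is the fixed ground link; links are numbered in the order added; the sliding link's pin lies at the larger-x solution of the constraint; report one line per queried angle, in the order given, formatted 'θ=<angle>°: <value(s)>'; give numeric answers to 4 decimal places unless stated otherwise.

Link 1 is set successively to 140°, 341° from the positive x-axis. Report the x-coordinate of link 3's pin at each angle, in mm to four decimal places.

geometry: r = 46 mm, L = 195 mm, e = 10 mm
θ=140°: crank pin P = (r cos θ, r sin θ) = (-35.238044, 29.568230)
θ=140°: h = r sin θ − e = 29.568230 − 10 = 19.568230
θ=140°: x = r cos θ + √(L² − h²) = -35.238044 + 194.015681 = 158.777636
θ=341°: crank pin P = (r cos θ, r sin θ) = (43.493854, -14.976135)
θ=341°: h = r sin θ − e = -14.976135 − 10 = -24.976135
θ=341°: x = r cos θ + √(L² − h²) = 43.493854 + 193.393880 = 236.887734

θ=140°: 158.7776
θ=341°: 236.8877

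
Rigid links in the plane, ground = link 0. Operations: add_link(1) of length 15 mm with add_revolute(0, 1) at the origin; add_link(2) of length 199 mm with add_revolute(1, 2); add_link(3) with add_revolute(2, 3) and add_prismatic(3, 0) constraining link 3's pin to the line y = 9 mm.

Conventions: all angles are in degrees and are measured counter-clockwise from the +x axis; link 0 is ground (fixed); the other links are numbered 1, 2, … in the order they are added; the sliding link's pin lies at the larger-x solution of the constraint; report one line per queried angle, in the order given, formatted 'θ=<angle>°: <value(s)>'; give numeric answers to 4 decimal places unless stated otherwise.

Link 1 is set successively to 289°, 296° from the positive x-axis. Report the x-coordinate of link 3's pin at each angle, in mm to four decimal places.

geometry: r = 15 mm, L = 199 mm, e = 9 mm
θ=289°: crank pin P = (r cos θ, r sin θ) = (4.883522, -14.182779)
θ=289°: h = r sin θ − e = -14.182779 − 9 = -23.182779
θ=289°: x = r cos θ + √(L² − h²) = 4.883522 + 197.645032 = 202.528555
θ=296°: crank pin P = (r cos θ, r sin θ) = (6.575567, -13.481911)
θ=296°: h = r sin θ − e = -13.481911 − 9 = -22.481911
θ=296°: x = r cos θ + √(L² − h²) = 6.575567 + 197.725981 = 204.301549

θ=289°: 202.5286
θ=296°: 204.3015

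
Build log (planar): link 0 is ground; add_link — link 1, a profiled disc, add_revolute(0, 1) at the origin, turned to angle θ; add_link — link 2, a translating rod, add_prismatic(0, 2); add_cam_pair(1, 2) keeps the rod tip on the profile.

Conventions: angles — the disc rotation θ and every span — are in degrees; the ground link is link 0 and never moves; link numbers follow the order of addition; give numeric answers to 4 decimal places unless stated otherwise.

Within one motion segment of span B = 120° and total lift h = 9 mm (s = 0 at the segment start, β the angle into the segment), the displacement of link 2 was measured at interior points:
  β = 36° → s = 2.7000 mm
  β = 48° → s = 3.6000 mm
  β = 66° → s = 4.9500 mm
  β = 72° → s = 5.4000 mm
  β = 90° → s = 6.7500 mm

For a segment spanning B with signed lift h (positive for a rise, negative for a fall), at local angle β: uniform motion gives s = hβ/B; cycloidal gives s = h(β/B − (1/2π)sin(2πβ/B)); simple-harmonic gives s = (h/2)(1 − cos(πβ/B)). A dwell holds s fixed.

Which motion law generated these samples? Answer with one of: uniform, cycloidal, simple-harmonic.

candidates at β/B = r: uniform s = h·r (linear in β); cycloidal s = h·(r − sin(2πr)/(2π)); simple-harmonic s = (h/2)(1 − cos(πr))
β=36°: printed 2.7000 | uniform 2.7000, cycloidal 1.3377, simple-harmonic 1.8550
β=48°: printed 3.6000 | uniform 3.6000, cycloidal 2.7581, simple-harmonic 3.1094
β=66°: printed 4.9500 | uniform 4.9500, cycloidal 5.3926, simple-harmonic 5.2040
β=72°: printed 5.4000 | uniform 5.4000, cycloidal 6.2419, simple-harmonic 5.8906
β=90°: printed 6.7500 | uniform 6.7500, cycloidal 8.1824, simple-harmonic 7.6820
only one law matches every sample → uniform

uniform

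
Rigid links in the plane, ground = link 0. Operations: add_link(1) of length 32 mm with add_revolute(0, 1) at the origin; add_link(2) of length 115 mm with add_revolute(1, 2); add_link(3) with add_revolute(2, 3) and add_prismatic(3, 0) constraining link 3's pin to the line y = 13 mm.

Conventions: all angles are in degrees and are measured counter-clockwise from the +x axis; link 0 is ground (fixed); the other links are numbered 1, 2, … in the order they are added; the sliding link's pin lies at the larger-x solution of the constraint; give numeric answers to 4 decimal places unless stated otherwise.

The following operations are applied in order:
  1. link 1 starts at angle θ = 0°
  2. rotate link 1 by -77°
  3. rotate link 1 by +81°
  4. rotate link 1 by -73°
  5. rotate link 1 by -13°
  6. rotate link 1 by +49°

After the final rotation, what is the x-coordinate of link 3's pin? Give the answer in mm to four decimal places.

geometry: r = 32 mm, L = 115 mm, e = 13 mm; θ starts at 0°
rotate link 1 by -77°: θ ← 0° -77° = -77°
rotate link 1 by +81°: θ ← -77° +81° = 4°
rotate link 1 by -73°: θ ← 4° -73° = -69°
rotate link 1 by -13°: θ ← -69° -13° = -82°
rotate link 1 by +49°: θ ← -82° +49° = -33°
crank pin P = (r cos θ, r sin θ) = (26.837458, -17.428449)
h = r sin θ − e = -17.428449 − 13 = -30.428449
x = r cos θ + √(L² − h²) = 26.837458 + 110.901350 = 137.738808

137.7388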